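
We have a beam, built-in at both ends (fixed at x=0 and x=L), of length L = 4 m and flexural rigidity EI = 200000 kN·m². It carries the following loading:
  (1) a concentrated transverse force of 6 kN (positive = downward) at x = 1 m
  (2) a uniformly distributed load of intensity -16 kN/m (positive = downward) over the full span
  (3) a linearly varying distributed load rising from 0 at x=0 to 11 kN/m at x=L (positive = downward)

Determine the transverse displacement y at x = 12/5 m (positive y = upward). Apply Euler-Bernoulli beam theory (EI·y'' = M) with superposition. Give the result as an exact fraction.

y(12/5) = 21547/781250000 m

Load 1 — point force P=6 kN at a=1 m (b=L-a=3):
  y_1 = -Pa²(L-x)²(3bL-(3b+a)(L-x))/(6L³EI)  [x>a] = -6·1²·(4-(12/5))²·(3·3·4-(3·3+1)·(4-(12/5)))/(6·4³·200000) = -1/250000 m
Load 2 — uniform load w=-16 kN/m over full span:
  y_2 = -wx²(L-x)²/(24EI) = -(-16)·(12/5)²·(4-(12/5))²/(24·200000) = 96/1953125 m
Load 3 — triangular load w₀=11 kN/m (0→w₀ over full span):
  y_3 = -w₀x²(L-x)²(x+2L)/(120LEI) = -11·(12/5)²·(4-(12/5))²·((12/5)+2·4)/(120·4·200000) = -858/48828125 m
Superposition: y = Σ y_i = 21547/781250000 m ≈ 0.000028 m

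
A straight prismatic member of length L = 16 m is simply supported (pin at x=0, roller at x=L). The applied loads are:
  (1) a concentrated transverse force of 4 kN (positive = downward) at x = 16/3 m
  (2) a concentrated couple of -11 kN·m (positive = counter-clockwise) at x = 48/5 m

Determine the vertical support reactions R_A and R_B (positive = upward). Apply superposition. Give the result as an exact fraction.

Load 1 — point force P=4 kN at a=16/3 m (b=L-a=32/3):
  R_A = Pb/L = 4·(32/3)/16 = 8/3 kN
  R_B = Pa/L = 4·(16/3)/16 = 4/3 kN
Load 2 — applied couple M₀=-11 kN·m at a=48/5 m (b=L-a=32/5):
  R_A = M₀/L = (-11)/16 = -11/16 kN
  R_B = -M₀/L = -(-11)/16 = 11/16 kN
Superposition: R_A = 95/48 kN, R_B = 97/48 kN

R_A = 95/48 kN, R_B = 97/48 kN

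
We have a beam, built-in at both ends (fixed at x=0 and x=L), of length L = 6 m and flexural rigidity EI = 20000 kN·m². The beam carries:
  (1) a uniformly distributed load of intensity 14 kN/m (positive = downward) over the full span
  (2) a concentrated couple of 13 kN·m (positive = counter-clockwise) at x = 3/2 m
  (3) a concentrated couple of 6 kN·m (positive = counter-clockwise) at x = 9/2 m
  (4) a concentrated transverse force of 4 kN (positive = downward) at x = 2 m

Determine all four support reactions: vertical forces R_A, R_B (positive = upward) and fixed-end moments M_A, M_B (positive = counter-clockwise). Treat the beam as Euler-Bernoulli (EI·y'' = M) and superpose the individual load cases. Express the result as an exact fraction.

R_A = 20963/432 kN, M_A = 6479/144 kN·m, R_B = 17053/432 kN, M_B = -5881/144 kN·m

Load 1 — uniform load w=14 kN/m over full span:
  R_A = wL/2 = 14·6/2 = 42 kN
  M_A = wL²/12 = 14·6²/12 = 42 kN·m
  R_B = wL/2 = 14·6/2 = 42 kN
  M_B = -wL²/12 = -14·6²/12 = -42 kN·m
Load 2 — applied couple M₀=13 kN·m at a=3/2 m (b=L-a=9/2):
  R_A = 6M₀ab/L³ = 6·13·(3/2)·(9/2)/6³ = 39/16 kN
  M_A = M₀b(2a-b)/L² = 13·(9/2)·(2·(3/2)-(9/2))/6² = -39/16 kN·m
  R_B = -6M₀ab/L³ = -6·13·(3/2)·(9/2)/6³ = -39/16 kN
  M_B = M₀a(2b-a)/L² = 13·(3/2)·(2·(9/2)-(3/2))/6² = 65/16 kN·m
Load 3 — applied couple M₀=6 kN·m at a=9/2 m (b=L-a=3/2):
  R_A = 6M₀ab/L³ = 6·6·(9/2)·(3/2)/6³ = 9/8 kN
  M_A = M₀b(2a-b)/L² = 6·(3/2)·(2·(9/2)-(3/2))/6² = 15/8 kN·m
  R_B = -6M₀ab/L³ = -6·6·(9/2)·(3/2)/6³ = -9/8 kN
  M_B = M₀a(2b-a)/L² = 6·(9/2)·(2·(3/2)-(9/2))/6² = -9/8 kN·m
Load 4 — point force P=4 kN at a=2 m (b=L-a=4):
  R_A = Pb²(3a+b)/L³ = 4·4²·(3·2+4)/6³ = 80/27 kN
  M_A = Pab²/L² = 4·2·4²/6² = 32/9 kN·m
  R_B = Pa²(a+3b)/L³ = 4·2²·(2+3·4)/6³ = 28/27 kN
  M_B = -Pa²b/L² = -4·2²·4/6² = -16/9 kN·m
Superposition: R_A = 20963/432 kN, M_A = 6479/144 kN·m, R_B = 17053/432 kN, M_B = -5881/144 kN·m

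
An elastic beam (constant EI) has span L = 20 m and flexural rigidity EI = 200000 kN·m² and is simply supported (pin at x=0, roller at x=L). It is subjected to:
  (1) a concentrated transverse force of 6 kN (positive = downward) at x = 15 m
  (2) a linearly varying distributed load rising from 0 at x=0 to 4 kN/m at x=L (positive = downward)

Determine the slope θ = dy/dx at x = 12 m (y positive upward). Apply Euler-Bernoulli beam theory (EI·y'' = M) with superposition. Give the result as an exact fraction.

Load 1 — point force P=6 kN at a=15 m (b=L-a=5):
  θ_1 = -Pb(L²-b²-3x²)/(6LEI)  [x≤a] = -6·5·(20²-5²-3·12²)/(6·20·200000) = 57/800000 rad
Load 2 — triangular load w₀=4 kN/m (0→w₀ over full span):
  θ_2 = -w₀(7L⁴-30L²x²+15x⁴)/(360LEI) = -4·(7·20⁴-30·20²·12²+15·12⁴)/(360·20·200000) = 116/140625 rad
Superposition: θ = Σ θ_i = 32261/36000000 rad ≈ 0.000896 rad

θ(12) = 32261/36000000 rad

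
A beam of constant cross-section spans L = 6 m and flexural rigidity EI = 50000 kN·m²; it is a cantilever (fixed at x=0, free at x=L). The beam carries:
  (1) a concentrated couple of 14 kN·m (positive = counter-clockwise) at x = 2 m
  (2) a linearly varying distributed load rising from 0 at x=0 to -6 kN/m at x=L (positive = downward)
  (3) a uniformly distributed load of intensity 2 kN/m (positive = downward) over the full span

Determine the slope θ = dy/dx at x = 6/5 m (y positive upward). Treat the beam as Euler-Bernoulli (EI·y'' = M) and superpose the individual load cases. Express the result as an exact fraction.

θ(6/5) = 17247/15625000 rad

Load 1 — applied couple M₀=14 kN·m at a=2 m (b=L-a=4):
  θ_1 = M₀x/EI  [x≤a] = 14·(6/5)/50000 = 21/62500 rad
Load 2 — triangular load w₀=-6 kN/m (0→w₀ over full span):
  θ_2 = (w₀Lx²/4-w₀L²x/3-w₀x⁴/(24L))/EI = ((-6)·6·(6/5)²/4-(-6)·6²·(6/5)/3-(-6)·(6/5)⁴/(24·6))/50000 = 22977/15625000 rad
Load 3 — uniform load w=2 kN/m over full span:
  θ_3 = -wx(x²-3Lx+3L²)/(6EI) = -2·(6/5)·((6/5)²-3·6·(6/5)+3·6²)/(6·50000) = -549/781250 rad
Superposition: θ = Σ θ_i = 17247/15625000 rad ≈ 0.001104 rad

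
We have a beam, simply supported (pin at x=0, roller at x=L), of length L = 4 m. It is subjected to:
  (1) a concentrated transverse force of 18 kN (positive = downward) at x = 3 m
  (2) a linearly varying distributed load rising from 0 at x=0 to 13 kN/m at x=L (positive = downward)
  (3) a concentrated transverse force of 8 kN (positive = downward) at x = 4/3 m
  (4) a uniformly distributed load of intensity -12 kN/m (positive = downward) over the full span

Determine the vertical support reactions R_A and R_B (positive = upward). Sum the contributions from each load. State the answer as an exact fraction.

R_A = -11/2 kN, R_B = 19/2 kN

Load 1 — point force P=18 kN at a=3 m (b=L-a=1):
  R_A = Pb/L = 18·1/4 = 9/2 kN
  R_B = Pa/L = 18·3/4 = 27/2 kN
Load 2 — triangular load w₀=13 kN/m (0→w₀ over full span):
  R_A = w₀L/6 = 13·4/6 = 26/3 kN
  R_B = w₀L/3 = 13·4/3 = 52/3 kN
Load 3 — point force P=8 kN at a=4/3 m (b=L-a=8/3):
  R_A = Pb/L = 8·(8/3)/4 = 16/3 kN
  R_B = Pa/L = 8·(4/3)/4 = 8/3 kN
Load 4 — uniform load w=-12 kN/m over full span:
  R_A = wL/2 = (-12)·4/2 = -24 kN
  R_B = wL/2 = (-12)·4/2 = -24 kN
Superposition: R_A = -11/2 kN, R_B = 19/2 kN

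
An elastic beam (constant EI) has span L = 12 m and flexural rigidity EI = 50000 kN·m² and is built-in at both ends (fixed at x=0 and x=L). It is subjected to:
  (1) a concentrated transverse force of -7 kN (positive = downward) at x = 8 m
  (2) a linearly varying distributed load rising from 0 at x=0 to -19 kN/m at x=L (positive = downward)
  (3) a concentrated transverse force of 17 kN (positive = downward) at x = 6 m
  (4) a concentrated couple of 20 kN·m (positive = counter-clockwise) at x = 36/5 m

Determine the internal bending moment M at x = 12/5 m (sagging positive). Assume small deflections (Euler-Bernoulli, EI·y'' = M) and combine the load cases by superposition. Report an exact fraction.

Load 1 — point force P=-7 kN at a=8 m (b=L-a=4):
  M_1 = Pb²(3a+b)x/L³ - Pab²/L²  [x≤a] = (-7)·4²·(3·8+4)·(12/5)/12³ - (-7)·8·4²/12² = 28/15 kN·m
Load 2 — triangular load w₀=-19 kN/m (0→w₀ over full span):
  M_2 = 3w₀Lx/20 - w₀L²/30 - w₀x³/(6L) = 3·(-19)·12·(12/5)/20 - (-19)·12²/30 - (-19)·(12/5)³/(6·12) = 1596/125 kN·m
Load 3 — point force P=17 kN at a=6 m (b=L-a=6):
  M_3 = Pb²(3a+b)x/L³ - Pab²/L²  [x≤a] = 17·6²·(3·6+6)·(12/5)/12³ - 17·6·6²/12² = -51/10 kN·m
Load 4 — applied couple M₀=20 kN·m at a=36/5 m (b=L-a=24/5):
  M_4 = R_Ax - M_A  [x≤a] with R_A=12/5, M_A=32/5 = (12/5)·(12/5) - (32/5) = -16/25 kN·m
Superposition: M = Σ M_i = 6671/750 kN·m ≈ 8.894667 kN·m

M(12/5) = 6671/750 kN·m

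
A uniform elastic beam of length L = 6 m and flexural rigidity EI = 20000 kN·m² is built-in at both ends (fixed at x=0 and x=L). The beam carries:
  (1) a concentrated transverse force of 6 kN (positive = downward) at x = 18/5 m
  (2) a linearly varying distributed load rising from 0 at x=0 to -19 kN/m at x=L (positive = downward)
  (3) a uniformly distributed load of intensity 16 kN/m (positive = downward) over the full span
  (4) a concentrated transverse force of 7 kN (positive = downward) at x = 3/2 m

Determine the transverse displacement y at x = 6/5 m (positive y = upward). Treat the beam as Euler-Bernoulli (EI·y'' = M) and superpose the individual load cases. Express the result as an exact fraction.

Load 1 — point force P=6 kN at a=18/5 m (b=L-a=12/5):
  y_1 = -Pb²x²(3aL-(3a+b)x)/(6L³EI)  [x≤a] = -6·(12/5)²·(6/5)²·(3·(18/5)·6-(3·(18/5)+(12/5))·(6/5))/(6·6³·20000) = -918/9765625 m
Load 2 — triangular load w₀=-19 kN/m (0→w₀ over full span):
  y_2 = -w₀x²(L-x)²(x+2L)/(120LEI) = -(-19)·(6/5)²·(6-(6/5))²·((6/5)+2·6)/(120·6·20000) = 5643/9765625 m
Load 3 — uniform load w=16 kN/m over full span:
  y_3 = -wx²(L-x)²/(24EI) = -16·(6/5)²·(6-(6/5))²/(24·20000) = -432/390625 m
Load 4 — point force P=7 kN at a=3/2 m (b=L-a=9/2):
  y_4 = -Pb²x²(3aL-(3a+b)x)/(6L³EI)  [x≤a] = -7·(9/2)²·(6/5)²·(3·(3/2)·6-(3·(3/2)+(9/2))·(6/5))/(6·6³·20000) = -5103/40000000 m
Superposition: y = Σ y_i = -149931/200000000 m ≈ -0.000750 m

y(6/5) = -149931/200000000 m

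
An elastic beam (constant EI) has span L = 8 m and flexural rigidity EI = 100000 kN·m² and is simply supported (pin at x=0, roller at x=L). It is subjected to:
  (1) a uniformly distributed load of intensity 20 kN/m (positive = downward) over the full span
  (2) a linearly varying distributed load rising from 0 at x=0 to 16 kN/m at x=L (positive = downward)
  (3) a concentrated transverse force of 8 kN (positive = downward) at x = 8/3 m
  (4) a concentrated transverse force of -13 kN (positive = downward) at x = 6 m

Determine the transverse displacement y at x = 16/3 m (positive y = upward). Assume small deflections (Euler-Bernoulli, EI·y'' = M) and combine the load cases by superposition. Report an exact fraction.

y(16/3) = -23273/1822500 m

Load 1 — uniform load w=20 kN/m over full span:
  y_1 = -wx(L³-2Lx²+x³)/(24EI) = -20·(16/3)·(8³-2·8·(16/3)²+(16/3)³)/(24·100000) = -1408/151875 m
Load 2 — triangular load w₀=16 kN/m (0→w₀ over full span):
  y_2 = -w₀x(7L⁴-10L²x²+3x⁴)/(360LEI) = -16·(16/3)·(7·8⁴-10·8²·(16/3)²+3·(16/3)⁴)/(360·8·100000) = -8704/2278125 m
Load 3 — point force P=8 kN at a=8/3 m (b=L-a=16/3):
  y_3 = -Pa(L-x)(2Lx-a²-x²)/(6LEI)  [x>a] = -8·(8/3)·(8-(16/3))·(2·8·(16/3)-(8/3)²-(16/3)²)/(6·8·100000) = -448/759375 m
Load 4 — point force P=-13 kN at a=6 m (b=L-a=2):
  y_4 = -Pbx(L²-b²-x²)/(6LEI)  [x≤a] = -(-13)·2·(16/3)·(8²-2²-(16/3)²)/(6·8·100000) = 923/1012500 m
Superposition: y = Σ y_i = -23273/1822500 m ≈ -0.012770 m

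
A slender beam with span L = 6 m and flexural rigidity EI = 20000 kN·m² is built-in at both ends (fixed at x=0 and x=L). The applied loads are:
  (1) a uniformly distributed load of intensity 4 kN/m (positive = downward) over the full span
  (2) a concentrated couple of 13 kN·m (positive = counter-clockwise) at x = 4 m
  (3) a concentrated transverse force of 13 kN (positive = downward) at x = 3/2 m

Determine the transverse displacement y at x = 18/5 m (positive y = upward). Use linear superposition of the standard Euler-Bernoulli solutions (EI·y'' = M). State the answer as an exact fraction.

Load 1 — uniform load w=4 kN/m over full span:
  y_1 = -wx²(L-x)²/(24EI) = -4·(18/5)²·(6-(18/5))²/(24·20000) = -243/390625 m
Load 2 — applied couple M₀=13 kN·m at a=4 m (b=L-a=2):
  y_2 = (R_Ax³/6 - M_Ax²/2)/EI  [x≤a] with R_A=26/9, M_A=13/3 = ((26/9)·(18/5)³/6 - (13/3)·(18/5)²/2)/20000 = -351/1250000 m
Load 3 — point force P=13 kN at a=3/2 m (b=L-a=9/2):
  y_3 = -Pa²(L-x)²(3bL-(3b+a)(L-x))/(6L³EI)  [x>a] = -13·(3/2)²·(6-(18/5))²·(3·(9/2)·6-(3·(9/2)+(3/2))·(6-(18/5)))/(6·6³·20000) = -117/400000 m
Superposition: y = Σ y_i = -59769/50000000 m ≈ -0.001195 m

y(18/5) = -59769/50000000 m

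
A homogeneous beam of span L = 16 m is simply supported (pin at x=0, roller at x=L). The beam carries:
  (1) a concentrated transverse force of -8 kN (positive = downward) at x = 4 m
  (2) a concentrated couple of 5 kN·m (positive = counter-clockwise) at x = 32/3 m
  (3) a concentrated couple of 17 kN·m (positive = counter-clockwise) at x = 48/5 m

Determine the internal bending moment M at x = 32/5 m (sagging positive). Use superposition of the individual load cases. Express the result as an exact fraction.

Load 1 — point force P=-8 kN at a=4 m (b=L-a=12):
  M_1 = Pa(L-x)/L  [x>a] = (-8)·4·(16-(32/5))/16 = -96/5 kN·m
Load 2 — applied couple M₀=5 kN·m at a=32/3 m (b=L-a=16/3):
  M_2 = M₀x/L  [x≤a] = 5·(32/5)/16 = 2 kN·m
Load 3 — applied couple M₀=17 kN·m at a=48/5 m (b=L-a=32/5):
  M_3 = M₀x/L  [x≤a] = 17·(32/5)/16 = 34/5 kN·m
Superposition: M = Σ M_i = -52/5 kN·m ≈ -10.400000 kN·m

M(32/5) = -52/5 kN·m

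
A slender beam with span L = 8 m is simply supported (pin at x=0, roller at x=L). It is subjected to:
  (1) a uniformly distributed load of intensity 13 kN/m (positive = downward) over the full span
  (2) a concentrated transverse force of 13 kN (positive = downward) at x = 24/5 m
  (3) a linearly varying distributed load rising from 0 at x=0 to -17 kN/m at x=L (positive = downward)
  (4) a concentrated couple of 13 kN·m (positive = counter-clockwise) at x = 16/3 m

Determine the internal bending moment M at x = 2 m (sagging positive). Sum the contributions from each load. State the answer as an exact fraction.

Load 1 — uniform load w=13 kN/m over full span:
  M_1 = wx(L-x)/2 = 13·2·(8-2)/2 = 78 kN·m
Load 2 — point force P=13 kN at a=24/5 m (b=L-a=16/5):
  M_2 = Pbx/L  [x≤a] = 13·(16/5)·2/8 = 52/5 kN·m
Load 3 — triangular load w₀=-17 kN/m (0→w₀ over full span):
  M_3 = w₀Lx/6 - w₀x³/(6L) = (-17)·8·2/6 - (-17)·2³/(6·8) = -85/2 kN·m
Load 4 — applied couple M₀=13 kN·m at a=16/3 m (b=L-a=8/3):
  M_4 = M₀x/L  [x≤a] = 13·2/8 = 13/4 kN·m
Superposition: M = Σ M_i = 983/20 kN·m ≈ 49.150000 kN·m

M(2) = 983/20 kN·m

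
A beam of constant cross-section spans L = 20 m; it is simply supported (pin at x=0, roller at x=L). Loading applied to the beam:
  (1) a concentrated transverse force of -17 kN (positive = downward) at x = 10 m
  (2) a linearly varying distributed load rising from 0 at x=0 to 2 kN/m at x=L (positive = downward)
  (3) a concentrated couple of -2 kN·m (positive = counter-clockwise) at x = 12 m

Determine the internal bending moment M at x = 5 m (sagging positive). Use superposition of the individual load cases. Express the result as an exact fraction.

Load 1 — point force P=-17 kN at a=10 m (b=L-a=10):
  M_1 = Pbx/L  [x≤a] = (-17)·10·5/20 = -85/2 kN·m
Load 2 — triangular load w₀=2 kN/m (0→w₀ over full span):
  M_2 = w₀Lx/6 - w₀x³/(6L) = 2·20·5/6 - 2·5³/(6·20) = 125/4 kN·m
Load 3 — applied couple M₀=-2 kN·m at a=12 m (b=L-a=8):
  M_3 = M₀x/L  [x≤a] = (-2)·5/20 = -1/2 kN·m
Superposition: M = Σ M_i = -47/4 kN·m ≈ -11.750000 kN·m

M(5) = -47/4 kN·m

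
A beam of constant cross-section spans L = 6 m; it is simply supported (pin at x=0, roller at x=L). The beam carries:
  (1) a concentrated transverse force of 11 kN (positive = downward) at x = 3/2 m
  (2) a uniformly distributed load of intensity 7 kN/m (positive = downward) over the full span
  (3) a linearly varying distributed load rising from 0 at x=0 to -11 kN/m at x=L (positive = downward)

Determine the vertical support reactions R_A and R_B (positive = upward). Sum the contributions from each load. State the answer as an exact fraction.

R_A = 73/4 kN, R_B = 7/4 kN

Load 1 — point force P=11 kN at a=3/2 m (b=L-a=9/2):
  R_A = Pb/L = 11·(9/2)/6 = 33/4 kN
  R_B = Pa/L = 11·(3/2)/6 = 11/4 kN
Load 2 — uniform load w=7 kN/m over full span:
  R_A = wL/2 = 7·6/2 = 21 kN
  R_B = wL/2 = 7·6/2 = 21 kN
Load 3 — triangular load w₀=-11 kN/m (0→w₀ over full span):
  R_A = w₀L/6 = (-11)·6/6 = -11 kN
  R_B = w₀L/3 = (-11)·6/3 = -22 kN
Superposition: R_A = 73/4 kN, R_B = 7/4 kN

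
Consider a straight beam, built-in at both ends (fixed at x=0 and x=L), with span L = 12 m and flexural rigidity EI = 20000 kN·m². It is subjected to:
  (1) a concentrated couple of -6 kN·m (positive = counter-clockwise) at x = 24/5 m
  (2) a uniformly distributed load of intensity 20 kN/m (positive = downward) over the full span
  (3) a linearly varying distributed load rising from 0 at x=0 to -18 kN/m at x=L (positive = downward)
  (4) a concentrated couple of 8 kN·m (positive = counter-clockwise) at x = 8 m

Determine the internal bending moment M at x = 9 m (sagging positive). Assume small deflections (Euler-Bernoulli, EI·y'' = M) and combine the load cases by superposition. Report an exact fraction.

M(9) = 1387/300 kN·m

Load 1 — applied couple M₀=-6 kN·m at a=24/5 m (b=L-a=36/5):
  M_1 = R_Ax - M_A - M₀  [x>a] with R_A=-18/25, M_A=-18/25 = (-18/25)·9 - (-18/25) - (-6) = 6/25 kN·m
Load 2 — uniform load w=20 kN/m over full span:
  M_2 = wLx/2 - wL²/12 - wx²/2 = 20·12·9/2 - 20·12²/12 - 20·9²/2 = 30 kN·m
Load 3 — triangular load w₀=-18 kN/m (0→w₀ over full span):
  M_3 = 3w₀Lx/20 - w₀L²/30 - w₀x³/(6L) = 3·(-18)·12·9/20 - (-18)·12²/30 - (-18)·9³/(6·12) = -459/20 kN·m
Load 4 — applied couple M₀=8 kN·m at a=8 m (b=L-a=4):
  M_4 = R_Ax - M_A - M₀  [x>a] with R_A=8/9, M_A=8/3 = (8/9)·9 - (8/3) - 8 = -8/3 kN·m
Superposition: M = Σ M_i = 1387/300 kN·m ≈ 4.623333 kN·m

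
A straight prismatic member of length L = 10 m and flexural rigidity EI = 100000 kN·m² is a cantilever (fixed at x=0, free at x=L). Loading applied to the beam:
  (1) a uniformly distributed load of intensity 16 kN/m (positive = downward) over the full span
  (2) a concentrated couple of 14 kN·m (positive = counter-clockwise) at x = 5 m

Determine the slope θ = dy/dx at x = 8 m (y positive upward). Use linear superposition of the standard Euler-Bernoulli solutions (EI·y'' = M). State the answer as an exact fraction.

Load 1 — uniform load w=16 kN/m over full span:
  θ_1 = -wx(x²-3Lx+3L²)/(6EI) = -16·8·(8²-3·10·8+3·10²)/(6·100000) = -248/9375 rad
Load 2 — applied couple M₀=14 kN·m at a=5 m (b=L-a=5):
  θ_2 = M₀a/EI  [x>a] = 14·5/100000 = 7/10000 rad
Superposition: θ = Σ θ_i = -3863/150000 rad ≈ -0.025753 rad

θ(8) = -3863/150000 rad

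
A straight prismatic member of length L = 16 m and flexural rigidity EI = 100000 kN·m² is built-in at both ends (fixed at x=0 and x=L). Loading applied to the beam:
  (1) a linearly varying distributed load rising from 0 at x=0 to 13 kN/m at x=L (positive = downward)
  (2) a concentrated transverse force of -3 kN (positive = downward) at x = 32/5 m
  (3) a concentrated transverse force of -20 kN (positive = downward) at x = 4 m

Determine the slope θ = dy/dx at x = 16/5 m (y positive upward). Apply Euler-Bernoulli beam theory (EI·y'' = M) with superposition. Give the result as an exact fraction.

θ(16/5) = -37801/29296875 rad

Load 1 — triangular load w₀=13 kN/m (0→w₀ over full span):
  θ_1 = -w₀(2x(L-x)(L-2x)(x+2L)+x²(L-x)²)/(120LEI) = -13·(2·(16/5)·(16-(16/5))·(16-2·(16/5))·((16/5)+2·16)+(16/5)²·(16-(16/5))²)/(120·16·100000) = -11648/5859375 rad
Load 2 — point force P=-3 kN at a=32/5 m (b=L-a=48/5):
  θ_2 = -Pb²x(2aL-(3a+b)x)/(2L³EI)  [x≤a] = -(-3)·(48/5)²·(16/5)·(2·(32/5)·16-(3·(32/5)+(48/5))·(16/5))/(2·16³·100000) = 1188/9765625 rad
Load 3 — point force P=-20 kN at a=4 m (b=L-a=12):
  θ_3 = -Pb²x(2aL-(3a+b)x)/(2L³EI)  [x≤a] = -(-20)·12²·(16/5)·(2·4·16-(3·4+12)·(16/5))/(2·16³·100000) = 9/15625 rad
Superposition: θ = Σ θ_i = -37801/29296875 rad ≈ -0.001290 rad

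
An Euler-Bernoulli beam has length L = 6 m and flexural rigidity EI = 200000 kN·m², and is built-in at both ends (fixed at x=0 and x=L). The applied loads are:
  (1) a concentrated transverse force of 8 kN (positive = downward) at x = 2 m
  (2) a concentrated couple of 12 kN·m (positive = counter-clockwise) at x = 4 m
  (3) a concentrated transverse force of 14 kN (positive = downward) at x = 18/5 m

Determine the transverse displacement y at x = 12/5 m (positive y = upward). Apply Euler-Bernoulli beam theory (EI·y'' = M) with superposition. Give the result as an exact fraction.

Load 1 — point force P=8 kN at a=2 m (b=L-a=4):
  y_1 = -Pa²(L-x)²(3bL-(3b+a)(L-x))/(6L³EI)  [x>a] = -8·2²·(6-(12/5))²·(3·4·6-(3·4+2)·(6-(12/5)))/(6·6³·200000) = -27/781250 m
Load 2 — applied couple M₀=12 kN·m at a=4 m (b=L-a=2):
  y_2 = (R_Ax³/6 - M_Ax²/2)/EI  [x≤a] with R_A=8/3, M_A=4 = ((8/3)·(12/5)³/6 - 4·(12/5)²/2)/200000 = -21/781250 m
Load 3 — point force P=14 kN at a=18/5 m (b=L-a=12/5):
  y_3 = -Pb²x²(3aL-(3a+b)x)/(6L³EI)  [x≤a] = -14·(12/5)²·(12/5)²·(3·(18/5)·6-(3·(18/5)+(12/5))·(12/5))/(6·6³·200000) = -2898/48828125 m
Superposition: y = Σ y_i = -5898/48828125 m ≈ -0.000121 m

y(12/5) = -5898/48828125 m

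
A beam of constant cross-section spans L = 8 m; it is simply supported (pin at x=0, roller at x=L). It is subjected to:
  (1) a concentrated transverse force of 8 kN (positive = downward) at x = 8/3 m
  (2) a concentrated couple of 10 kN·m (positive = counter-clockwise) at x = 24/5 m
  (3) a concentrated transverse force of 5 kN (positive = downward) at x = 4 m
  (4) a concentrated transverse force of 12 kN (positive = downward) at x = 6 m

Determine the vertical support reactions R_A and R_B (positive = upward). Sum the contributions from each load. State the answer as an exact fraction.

Load 1 — point force P=8 kN at a=8/3 m (b=L-a=16/3):
  R_A = Pb/L = 8·(16/3)/8 = 16/3 kN
  R_B = Pa/L = 8·(8/3)/8 = 8/3 kN
Load 2 — applied couple M₀=10 kN·m at a=24/5 m (b=L-a=16/5):
  R_A = M₀/L = 10/8 = 5/4 kN
  R_B = -M₀/L = -10/8 = -5/4 kN
Load 3 — point force P=5 kN at a=4 m (b=L-a=4):
  R_A = Pb/L = 5·4/8 = 5/2 kN
  R_B = Pa/L = 5·4/8 = 5/2 kN
Load 4 — point force P=12 kN at a=6 m (b=L-a=2):
  R_A = Pb/L = 12·2/8 = 3 kN
  R_B = Pa/L = 12·6/8 = 9 kN
Superposition: R_A = 145/12 kN, R_B = 155/12 kN

R_A = 145/12 kN, R_B = 155/12 kN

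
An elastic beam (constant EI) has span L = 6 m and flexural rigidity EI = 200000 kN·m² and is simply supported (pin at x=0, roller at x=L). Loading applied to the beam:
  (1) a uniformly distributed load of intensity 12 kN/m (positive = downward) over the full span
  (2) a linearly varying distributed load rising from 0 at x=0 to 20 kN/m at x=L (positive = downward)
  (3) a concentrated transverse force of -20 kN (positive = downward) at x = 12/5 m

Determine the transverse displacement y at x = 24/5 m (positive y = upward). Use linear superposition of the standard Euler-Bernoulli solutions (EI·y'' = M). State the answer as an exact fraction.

Load 1 — uniform load w=12 kN/m over full span:
  y_1 = -wx(L³-2Lx²+x³)/(24EI) = -12·(24/5)·(6³-2·6·(24/5)²+(24/5)³)/(24·200000) = -2349/3906250 m
Load 2 — triangular load w₀=20 kN/m (0→w₀ over full span):
  y_2 = -w₀x(7L⁴-10L²x²+3x⁴)/(360LEI) = -20·(24/5)·(7·6⁴-10·6²·(24/5)²+3·(24/5)⁴)/(360·6·200000) = -10287/19531250 m
Load 3 — point force P=-20 kN at a=12/5 m (b=L-a=18/5):
  y_3 = -Pa(L-x)(2Lx-a²-x²)/(6LEI)  [x>a] = -(-20)·(12/5)·(6-(24/5))·(2·6·(24/5)-(12/5)²-(24/5)²)/(6·6·200000) = 18/78125 m
Superposition: y = Σ y_i = -8766/9765625 m ≈ -0.000898 m

y(24/5) = -8766/9765625 m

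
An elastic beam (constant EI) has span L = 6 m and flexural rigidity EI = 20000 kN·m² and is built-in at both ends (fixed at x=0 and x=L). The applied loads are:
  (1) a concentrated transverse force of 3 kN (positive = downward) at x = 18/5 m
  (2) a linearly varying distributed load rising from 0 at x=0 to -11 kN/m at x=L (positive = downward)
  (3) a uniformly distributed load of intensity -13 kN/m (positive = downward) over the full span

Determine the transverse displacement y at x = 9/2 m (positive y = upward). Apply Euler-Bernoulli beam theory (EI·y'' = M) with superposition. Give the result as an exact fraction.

y(9/2) = 439587/256000000 m

Load 1 — point force P=3 kN at a=18/5 m (b=L-a=12/5):
  y_1 = -Pa²(L-x)²(3bL-(3b+a)(L-x))/(6L³EI)  [x>a] = -3·(18/5)²·(6-(9/2))²·(3·(12/5)·6-(3·(12/5)+(18/5))·(6-(9/2)))/(6·6³·20000) = -729/8000000 m
Load 2 — triangular load w₀=-11 kN/m (0→w₀ over full span):
  y_2 = -w₀x²(L-x)²(x+2L)/(120LEI) = -(-11)·(9/2)²·(6-(9/2))²·((9/2)+2·6)/(120·6·20000) = 29403/51200000 m
Load 3 — uniform load w=-13 kN/m over full span:
  y_3 = -wx²(L-x)²/(24EI) = -(-13)·(9/2)²·(6-(9/2))²/(24·20000) = 3159/2560000 m
Superposition: y = Σ y_i = 439587/256000000 m ≈ 0.001717 m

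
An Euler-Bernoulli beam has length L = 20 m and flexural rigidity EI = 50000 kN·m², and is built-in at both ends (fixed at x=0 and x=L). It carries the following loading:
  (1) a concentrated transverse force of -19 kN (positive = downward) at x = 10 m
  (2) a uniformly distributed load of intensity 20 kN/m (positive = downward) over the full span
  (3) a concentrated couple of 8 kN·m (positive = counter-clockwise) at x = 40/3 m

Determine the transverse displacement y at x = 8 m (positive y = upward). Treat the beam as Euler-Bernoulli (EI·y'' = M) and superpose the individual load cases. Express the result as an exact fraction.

Load 1 — point force P=-19 kN at a=10 m (b=L-a=10):
  y_1 = -Pb²x²(3aL-(3a+b)x)/(6L³EI)  [x≤a] = -(-19)·10²·8²·(3·10·20-(3·10+10)·8)/(6·20³·50000) = 133/9375 m
Load 2 — uniform load w=20 kN/m over full span:
  y_2 = -wx²(L-x)²/(24EI) = -20·8²·(20-8)²/(24·50000) = -96/625 m
Load 3 — applied couple M₀=8 kN·m at a=40/3 m (b=L-a=20/3):
  y_3 = (R_Ax³/6 - M_Ax²/2)/EI  [x≤a] with R_A=8/15, M_A=8/3 = ((8/15)·8³/6 - (8/3)·8²/2)/50000 = -112/140625 m
Superposition: y = Σ y_i = -19717/140625 m ≈ -0.140210 m

y(8) = -19717/140625 m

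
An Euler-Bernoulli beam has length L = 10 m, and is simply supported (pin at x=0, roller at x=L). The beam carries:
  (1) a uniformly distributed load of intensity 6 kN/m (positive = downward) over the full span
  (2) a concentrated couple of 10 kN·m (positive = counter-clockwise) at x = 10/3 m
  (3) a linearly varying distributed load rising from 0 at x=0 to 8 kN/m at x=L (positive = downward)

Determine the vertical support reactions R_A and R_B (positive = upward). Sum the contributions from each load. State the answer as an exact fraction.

Load 1 — uniform load w=6 kN/m over full span:
  R_A = wL/2 = 6·10/2 = 30 kN
  R_B = wL/2 = 6·10/2 = 30 kN
Load 2 — applied couple M₀=10 kN·m at a=10/3 m (b=L-a=20/3):
  R_A = M₀/L = 10/10 = 1 kN
  R_B = -M₀/L = -10/10 = -1 kN
Load 3 — triangular load w₀=8 kN/m (0→w₀ over full span):
  R_A = w₀L/6 = 8·10/6 = 40/3 kN
  R_B = w₀L/3 = 8·10/3 = 80/3 kN
Superposition: R_A = 133/3 kN, R_B = 167/3 kN

R_A = 133/3 kN, R_B = 167/3 kN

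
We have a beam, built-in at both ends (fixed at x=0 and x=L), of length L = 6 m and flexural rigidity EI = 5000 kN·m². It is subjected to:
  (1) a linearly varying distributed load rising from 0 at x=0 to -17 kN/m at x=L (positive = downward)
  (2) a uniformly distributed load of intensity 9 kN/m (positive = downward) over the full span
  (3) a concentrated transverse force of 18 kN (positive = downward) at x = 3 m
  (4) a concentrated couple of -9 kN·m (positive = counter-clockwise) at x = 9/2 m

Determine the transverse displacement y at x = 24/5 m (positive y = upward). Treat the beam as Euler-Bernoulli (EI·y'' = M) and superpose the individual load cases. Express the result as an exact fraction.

y(24/5) = -588519/625000000 m

Load 1 — triangular load w₀=-17 kN/m (0→w₀ over full span):
  y_1 = -w₀x²(L-x)²(x+2L)/(120LEI) = -(-17)·(24/5)²·(6-(24/5))²·((24/5)+2·6)/(120·6·5000) = 25704/9765625 m
Load 2 — uniform load w=9 kN/m over full span:
  y_2 = -wx²(L-x)²/(24EI) = -9·(24/5)²·(6-(24/5))²/(24·5000) = -972/390625 m
Load 3 — point force P=18 kN at a=3 m (b=L-a=3):
  y_3 = -Pa²(L-x)²(3bL-(3b+a)(L-x))/(6L³EI)  [x>a] = -18·3²·(6-(24/5))²·(3·3·6-(3·3+3)·(6-(24/5)))/(6·6³·5000) = -891/625000 m
Load 4 — applied couple M₀=-9 kN·m at a=9/2 m (b=L-a=3/2):
  y_4 = (R_Ax³/6 - M_Ax²/2 - M₀(x-a)²/2)/EI  [x>a] with R_A=-27/16, M_A=-45/16 = ((-27/16)·(24/5)³/6 - (-45/16)·(24/5)²/2 - (-9)·((24/5)-(9/2))²/2)/5000 = 1701/5000000 m
Superposition: y = Σ y_i = -588519/625000000 m ≈ -0.000942 m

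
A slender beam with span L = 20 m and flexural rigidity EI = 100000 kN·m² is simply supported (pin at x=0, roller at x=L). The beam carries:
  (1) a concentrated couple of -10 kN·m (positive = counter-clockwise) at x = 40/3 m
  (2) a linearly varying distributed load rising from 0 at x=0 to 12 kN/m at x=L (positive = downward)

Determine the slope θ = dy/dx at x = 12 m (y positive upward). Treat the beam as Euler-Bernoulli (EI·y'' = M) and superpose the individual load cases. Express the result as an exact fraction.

Load 1 — applied couple M₀=-10 kN·m at a=40/3 m (b=L-a=20/3):
  θ_1 = (M₀x²/(2L)+C₁)/EI  [x≤a] with C₁=M₀(3b²-L²)/(6L)=200/9 = ((-10)·12²/(2·20)+(200/9))/100000 = -31/225000 rad
Load 2 — triangular load w₀=12 kN/m (0→w₀ over full span):
  θ_2 = -w₀(7L⁴-30L²x²+15x⁴)/(360LEI) = -12·(7·20⁴-30·20²·12²+15·12⁴)/(360·20·100000) = 232/46875 rad
Superposition: θ = Σ θ_i = 5413/1125000 rad ≈ 0.004812 rad

θ(12) = 5413/1125000 rad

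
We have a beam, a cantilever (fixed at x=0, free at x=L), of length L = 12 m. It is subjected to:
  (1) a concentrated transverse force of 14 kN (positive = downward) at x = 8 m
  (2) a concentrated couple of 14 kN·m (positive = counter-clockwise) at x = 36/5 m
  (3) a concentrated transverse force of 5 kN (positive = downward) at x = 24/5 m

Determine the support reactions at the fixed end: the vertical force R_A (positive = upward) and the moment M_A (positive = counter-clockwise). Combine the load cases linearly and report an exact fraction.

Load 1 — point force P=14 kN at a=8 m (b=L-a=4):
  R_A = P = 14 kN
  M_A = Pa = 14·8 = 112 kN·m
Load 2 — applied couple M₀=14 kN·m at a=36/5 m (b=L-a=24/5):
  R_A = 0 kN
  M_A = -M₀ = -14 kN·m
Load 3 — point force P=5 kN at a=24/5 m (b=L-a=36/5):
  R_A = P = 5 kN
  M_A = Pa = 5·(24/5) = 24 kN·m
Superposition: R_A = 19 kN, M_A = 122 kN·m

R_A = 19 kN, M_A = 122 kN·m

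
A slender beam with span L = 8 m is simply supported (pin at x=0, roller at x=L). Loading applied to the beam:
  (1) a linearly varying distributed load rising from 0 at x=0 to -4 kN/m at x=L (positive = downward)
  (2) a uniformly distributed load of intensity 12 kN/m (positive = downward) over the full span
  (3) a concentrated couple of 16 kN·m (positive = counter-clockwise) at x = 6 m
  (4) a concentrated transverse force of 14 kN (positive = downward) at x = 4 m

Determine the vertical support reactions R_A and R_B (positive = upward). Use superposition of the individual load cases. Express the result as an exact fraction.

Load 1 — triangular load w₀=-4 kN/m (0→w₀ over full span):
  R_A = w₀L/6 = (-4)·8/6 = -16/3 kN
  R_B = w₀L/3 = (-4)·8/3 = -32/3 kN
Load 2 — uniform load w=12 kN/m over full span:
  R_A = wL/2 = 12·8/2 = 48 kN
  R_B = wL/2 = 12·8/2 = 48 kN
Load 3 — applied couple M₀=16 kN·m at a=6 m (b=L-a=2):
  R_A = M₀/L = 16/8 = 2 kN
  R_B = -M₀/L = -16/8 = -2 kN
Load 4 — point force P=14 kN at a=4 m (b=L-a=4):
  R_A = Pb/L = 14·4/8 = 7 kN
  R_B = Pa/L = 14·4/8 = 7 kN
Superposition: R_A = 155/3 kN, R_B = 127/3 kN

R_A = 155/3 kN, R_B = 127/3 kN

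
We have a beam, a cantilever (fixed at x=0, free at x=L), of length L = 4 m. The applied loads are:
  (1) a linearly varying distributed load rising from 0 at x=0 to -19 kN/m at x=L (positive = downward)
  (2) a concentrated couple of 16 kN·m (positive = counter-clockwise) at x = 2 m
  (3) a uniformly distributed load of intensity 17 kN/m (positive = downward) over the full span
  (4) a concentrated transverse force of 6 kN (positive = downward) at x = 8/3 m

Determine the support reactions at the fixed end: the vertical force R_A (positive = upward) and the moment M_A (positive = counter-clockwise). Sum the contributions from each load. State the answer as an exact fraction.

Load 1 — triangular load w₀=-19 kN/m (0→w₀ over full span):
  R_A = w₀L/2 = (-19)·4/2 = -38 kN
  M_A = w₀L²/3 = (-19)·4²/3 = -304/3 kN·m
Load 2 — applied couple M₀=16 kN·m at a=2 m (b=L-a=2):
  R_A = 0 kN
  M_A = -M₀ = -16 kN·m
Load 3 — uniform load w=17 kN/m over full span:
  R_A = wL = 17·4 = 68 kN
  M_A = wL²/2 = 17·4²/2 = 136 kN·m
Load 4 — point force P=6 kN at a=8/3 m (b=L-a=4/3):
  R_A = P = 6 kN
  M_A = Pa = 6·(8/3) = 16 kN·m
Superposition: R_A = 36 kN, M_A = 104/3 kN·m

R_A = 36 kN, M_A = 104/3 kN·m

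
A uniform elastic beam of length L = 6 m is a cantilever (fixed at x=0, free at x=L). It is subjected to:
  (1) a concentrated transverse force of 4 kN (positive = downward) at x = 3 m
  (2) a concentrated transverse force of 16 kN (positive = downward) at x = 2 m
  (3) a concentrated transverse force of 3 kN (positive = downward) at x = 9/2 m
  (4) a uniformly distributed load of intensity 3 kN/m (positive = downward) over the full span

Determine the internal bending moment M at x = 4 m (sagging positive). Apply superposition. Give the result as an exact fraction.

M(4) = -15/2 kN·m

Load 1 — point force P=4 kN at a=3 m (b=L-a=3):
  M_1 = 0  [x>a] = 0 kN·m
Load 2 — point force P=16 kN at a=2 m (b=L-a=4):
  M_2 = 0  [x>a] = 0 kN·m
Load 3 — point force P=3 kN at a=9/2 m (b=L-a=3/2):
  M_3 = -P(a-x)  [x≤a] = -3·((9/2)-4) = -3/2 kN·m
Load 4 — uniform load w=3 kN/m over full span:
  M_4 = -w(L-x)²/2 = -3·(6-4)²/2 = -6 kN·m
Superposition: M = Σ M_i = -15/2 kN·m ≈ -7.500000 kN·m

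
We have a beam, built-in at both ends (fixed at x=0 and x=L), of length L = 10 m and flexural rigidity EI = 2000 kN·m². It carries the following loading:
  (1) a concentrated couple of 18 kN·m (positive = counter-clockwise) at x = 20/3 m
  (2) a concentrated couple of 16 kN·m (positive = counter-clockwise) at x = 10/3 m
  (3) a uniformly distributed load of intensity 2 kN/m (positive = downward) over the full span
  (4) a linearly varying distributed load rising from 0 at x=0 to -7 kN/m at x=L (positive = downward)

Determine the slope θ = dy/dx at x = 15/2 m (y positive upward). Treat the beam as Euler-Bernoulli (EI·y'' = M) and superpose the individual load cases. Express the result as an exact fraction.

Load 1 — applied couple M₀=18 kN·m at a=20/3 m (b=L-a=10/3):
  θ_1 = (R_Ax²/2 - M_Ax - M₀(x-a))/EI  [x>a] with R_A=12/5, M_A=6 = ((12/5)·(15/2)²/2 - 6·(15/2) - 18·((15/2)-(20/3)))/2000 = 3/800 rad
Load 2 — applied couple M₀=16 kN·m at a=10/3 m (b=L-a=20/3):
  θ_2 = (R_Ax²/2 - M_Ax - M₀(x-a))/EI  [x>a] with R_A=32/15, M_A=0 = ((32/15)·(15/2)²/2 - 0·(15/2) - 16·((15/2)-(10/3)))/2000 = -1/300 rad
Load 3 — uniform load w=2 kN/m over full span:
  θ_3 = -wx(L-x)(L-2x)/(12EI) = -2·(15/2)·(10-(15/2))·(10-2·(15/2))/(12·2000) = 1/128 rad
Load 4 — triangular load w₀=-7 kN/m (0→w₀ over full span):
  θ_4 = -w₀(2x(L-x)(L-2x)(x+2L)+x²(L-x)²)/(120LEI) = -(-7)·(2·(15/2)·(10-(15/2))·(10-2·(15/2))·((15/2)+2·10)+(15/2)²·(10-(15/2))²)/(120·10·2000) = -287/20480 rad
Superposition: θ = Σ θ_i = -1777/307200 rad ≈ -0.005785 rad

θ(15/2) = -1777/307200 rad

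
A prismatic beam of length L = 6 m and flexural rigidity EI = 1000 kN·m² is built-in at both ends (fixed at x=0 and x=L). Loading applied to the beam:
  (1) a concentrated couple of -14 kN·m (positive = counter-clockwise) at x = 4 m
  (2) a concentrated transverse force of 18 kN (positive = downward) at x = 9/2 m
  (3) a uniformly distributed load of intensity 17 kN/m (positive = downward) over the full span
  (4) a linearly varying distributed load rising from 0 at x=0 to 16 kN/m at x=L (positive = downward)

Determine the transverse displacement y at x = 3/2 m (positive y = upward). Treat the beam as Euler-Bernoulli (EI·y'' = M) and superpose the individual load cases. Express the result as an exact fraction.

y(3/2) = -59591/1280000 m

Load 1 — applied couple M₀=-14 kN·m at a=4 m (b=L-a=2):
  y_1 = (R_Ax³/6 - M_Ax²/2)/EI  [x≤a] with R_A=-28/9, M_A=-14/3 = ((-28/9)·(3/2)³/6 - (-14/3)·(3/2)²/2)/1000 = 7/2000 m
Load 2 — point force P=18 kN at a=9/2 m (b=L-a=3/2):
  y_2 = -Pb²x²(3aL-(3a+b)x)/(6L³EI)  [x≤a] = -18·(3/2)²·(3/2)²·(3·(9/2)·6-(3·(9/2)+(3/2))·(3/2))/(6·6³·1000) = -1053/256000 m
Load 3 — uniform load w=17 kN/m over full span:
  y_3 = -wx²(L-x)²/(24EI) = -17·(3/2)²·(6-(3/2))²/(24·1000) = -4131/128000 m
Load 4 — triangular load w₀=16 kN/m (0→w₀ over full span):
  y_4 = -w₀x²(L-x)²(x+2L)/(120LEI) = -16·(3/2)²·(6-(3/2))²·((3/2)+2·6)/(120·6·1000) = -2187/160000 m
Superposition: y = Σ y_i = -59591/1280000 m ≈ -0.046555 m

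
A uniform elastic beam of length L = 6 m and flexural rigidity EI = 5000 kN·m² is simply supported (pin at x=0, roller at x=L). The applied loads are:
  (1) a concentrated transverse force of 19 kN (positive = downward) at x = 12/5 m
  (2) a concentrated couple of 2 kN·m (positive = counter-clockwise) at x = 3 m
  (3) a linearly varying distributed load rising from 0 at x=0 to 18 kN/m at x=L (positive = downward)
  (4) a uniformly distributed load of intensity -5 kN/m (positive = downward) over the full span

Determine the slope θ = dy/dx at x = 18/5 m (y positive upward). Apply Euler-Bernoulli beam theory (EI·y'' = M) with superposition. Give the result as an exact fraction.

Load 1 — point force P=19 kN at a=12/5 m (b=L-a=18/5):
  θ_1 = -Pa(2L²-6Lx+3x²+a²)/(6LEI)  [x>a] = -19·(12/5)·(2·6²-6·6·(18/5)+3·(18/5)²+(12/5)²)/(6·6·5000) = 513/156250 rad
Load 2 — applied couple M₀=2 kN·m at a=3 m (b=L-a=3):
  θ_2 = (M₀x²/(2L)-M₀(x-a)+C₁)/EI  [x>a] with C₁=M₀(3b²-L²)/(6L)=-1/2 = (2·(18/5)²/(2·6)-2·((18/5)-3)+(-1/2))/5000 = 23/250000 rad
Load 3 — triangular load w₀=18 kN/m (0→w₀ over full span):
  θ_3 = -w₀(7L⁴-30L²x²+15x⁴)/(360LEI) = -18·(7·6⁴-30·6²·(18/5)²+15·(18/5)⁴)/(360·6·5000) = 1566/390625 rad
Load 4 — uniform load w=-5 kN/m over full span:
  θ_4 = -w(L³-6Lx²+4x³)/(24EI) = -(-5)·(6³-6·6·(18/5)²+4·(18/5)³)/(24·5000) = -333/125000 rad
Superposition: θ = Σ θ_i = 29501/6250000 rad ≈ 0.004720 rad

θ(18/5) = 29501/6250000 rad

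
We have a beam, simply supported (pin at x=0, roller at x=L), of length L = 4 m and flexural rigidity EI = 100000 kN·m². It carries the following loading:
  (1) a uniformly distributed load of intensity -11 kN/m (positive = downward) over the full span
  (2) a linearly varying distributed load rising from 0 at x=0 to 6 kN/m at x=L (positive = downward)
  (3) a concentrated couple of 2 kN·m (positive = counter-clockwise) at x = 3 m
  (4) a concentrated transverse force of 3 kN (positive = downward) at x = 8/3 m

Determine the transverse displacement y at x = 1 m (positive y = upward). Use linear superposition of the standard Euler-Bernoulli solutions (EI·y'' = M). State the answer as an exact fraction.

y(1) = 6959/43200000 m

Load 1 — uniform load w=-11 kN/m over full span:
  y_1 = -wx(L³-2Lx²+x³)/(24EI) = -(-11)·1·(4³-2·4·1²+1³)/(24·100000) = 209/800000 m
Load 2 — triangular load w₀=6 kN/m (0→w₀ over full span):
  y_2 = -w₀x(7L⁴-10L²x²+3x⁴)/(360LEI) = -6·1·(7·4⁴-10·4²·1²+3·1⁴)/(360·4·100000) = -109/1600000 m
Load 3 — applied couple M₀=2 kN·m at a=3 m (b=L-a=1):
  y_3 = (M₀x³/(6L)+C₁x)/EI  [x≤a] with C₁=M₀(3b²-L²)/(6L)=-13/12 = (2·1³/(6·4)+(-13/12)·1)/100000 = -1/100000 m
Load 4 — point force P=3 kN at a=8/3 m (b=L-a=4/3):
  y_4 = -Pbx(L²-b²-x²)/(6LEI)  [x≤a] = -3·(4/3)·1·(4²-(4/3)²-1²)/(6·4·100000) = -119/5400000 m
Superposition: y = Σ y_i = 6959/43200000 m ≈ 0.000161 m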